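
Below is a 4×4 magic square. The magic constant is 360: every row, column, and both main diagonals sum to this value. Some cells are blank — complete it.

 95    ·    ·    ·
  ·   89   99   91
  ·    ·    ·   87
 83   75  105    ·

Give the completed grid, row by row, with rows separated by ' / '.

Row 2: 89 + 99 + 91 + ? = 360, so (2,1) = 81.
Row 4 needs 360; the known cells sum to 263, so (4,4) = 97.
Column 1 needs 360; the known cells sum to 259, so (3,1) = 101.
The remaining cell in column 4 is (1,4) = 360 − 275 = 85.
Main diagonal needs 360; the known cells sum to 281, so (3,3) = 79.
Anti-diagonal must total 360; the given cells sum to 267, so (3,2) = 93.
Column 2: 89 + 93 + 75 + ? = 360, so (1,2) = 103.
Column 3 must total 360; the given cells sum to 283, so (1,3) = 77.

95 103 77 85 / 81 89 99 91 / 101 93 79 87 / 83 75 105 97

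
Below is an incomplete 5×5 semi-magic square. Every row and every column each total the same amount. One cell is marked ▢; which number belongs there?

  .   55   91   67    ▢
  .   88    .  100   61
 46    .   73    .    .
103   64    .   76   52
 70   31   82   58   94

Row 5 is complete and sums to 335; that is the magic constant.
From row 4, 335 − (103 + 64 + 76 + 52) gives (4,3) = 40.
Column 2 needs 335; the known cells sum to 238, so (3,2) = 97.
Column 3 must total 335; the given cells sum to 286, so (2,3) = 49.
Using column 4: 67 + 100 + 76 + 58 + ? → (3,4) = 335 − 301 = 34.
Row 2 needs 335; the known cells sum to 298, so (2,1) = 37.
The remaining cell in row 3 is (3,5) = 335 − 250 = 85.
Using column 1: 37 + 46 + 103 + 70 + ? → (1,1) = 335 − 256 = 79.
The remaining cell in column 5 is (1,5) = 335 − 292 = 43.

43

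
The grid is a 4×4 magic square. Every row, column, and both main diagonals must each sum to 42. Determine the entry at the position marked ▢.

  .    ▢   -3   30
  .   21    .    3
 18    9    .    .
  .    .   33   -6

-12

Using column 4: 30 + 3 + (-6) + ? → (3,4) = 42 − 27 = 15.
Using row 3: 18 + 9 + 15 + ? → (3,3) = 42 − 42 = 0.
Column 3 needs 42; the known cells sum to 30, so (2,3) = 12.
Main diagonal needs 42; the known cells sum to 15, so (1,1) = 27.
From anti-diagonal, 42 − (30 + 12 + 9) gives (4,1) = -9.
Row 1: 27 + (-3) + 30 + ? = 42, so (1,2) = -12.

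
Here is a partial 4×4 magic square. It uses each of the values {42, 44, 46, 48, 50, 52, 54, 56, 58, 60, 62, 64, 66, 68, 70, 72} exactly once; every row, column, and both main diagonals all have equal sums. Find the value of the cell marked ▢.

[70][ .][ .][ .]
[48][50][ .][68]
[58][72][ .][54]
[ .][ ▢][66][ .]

The 16 entries sum to 912, so each line sums to 912/4 = 228.
Row 2 must total 228; the given cells sum to 166, so (2,3) = 62.
Row 3 needs 228; the known cells sum to 184, so (3,3) = 44.
The remaining cell in column 1 is (4,1) = 228 − 176 = 52.
Column 3 needs 228; the known cells sum to 172, so (1,3) = 56.
The remaining cell in main diagonal is (4,4) = 228 − 164 = 64.
Anti-diagonal: 62 + 72 + 52 + ? = 228, so (1,4) = 42.
From row 1, 228 − (70 + 56 + 42) gives (1,2) = 60.
Row 4 must total 228; the given cells sum to 182, so (4,2) = 46.

46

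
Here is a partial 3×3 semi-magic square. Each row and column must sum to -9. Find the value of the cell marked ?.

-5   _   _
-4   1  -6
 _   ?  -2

-7

From column 1, -9 − (-5 + (-4)) gives (3,1) = 0.
Column 3 needs -9; the known cells sum to -8, so (1,3) = -1.
Row 1: -5 + (-1) + ? = -9, so (1,2) = -3.
From row 3, -9 − (0 + (-2)) gives (3,2) = -7.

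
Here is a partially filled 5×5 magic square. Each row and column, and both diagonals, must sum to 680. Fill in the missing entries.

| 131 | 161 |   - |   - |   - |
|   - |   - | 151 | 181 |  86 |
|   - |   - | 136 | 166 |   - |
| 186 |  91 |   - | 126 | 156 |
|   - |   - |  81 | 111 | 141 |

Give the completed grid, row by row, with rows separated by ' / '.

131 161 191 96 101 / 116 146 151 181 86 / 76 106 136 166 196 / 186 91 121 126 156 / 171 176 81 111 141

The remaining cell in row 4 is (4,3) = 680 − 559 = 121.
Column 3 needs 680; the known cells sum to 489, so (1,3) = 191.
From column 4, 680 − (181 + 166 + 126 + 111) gives (1,4) = 96.
Main diagonal must total 680; the given cells sum to 534, so (2,2) = 146.
Row 1: 131 + 161 + 191 + 96 + ? = 680, so (1,5) = 101.
Row 2 needs 680; the known cells sum to 564, so (2,1) = 116.
Column 5 must total 680; the given cells sum to 484, so (3,5) = 196.
Using anti-diagonal: 101 + 181 + 136 + 91 + ? → (5,1) = 680 − 509 = 171.
Row 5 must total 680; the given cells sum to 504, so (5,2) = 176.
Column 1: 131 + 116 + 186 + 171 + ? = 680, so (3,1) = 76.
Using column 2: 161 + 146 + 91 + 176 + ? → (3,2) = 680 − 574 = 106.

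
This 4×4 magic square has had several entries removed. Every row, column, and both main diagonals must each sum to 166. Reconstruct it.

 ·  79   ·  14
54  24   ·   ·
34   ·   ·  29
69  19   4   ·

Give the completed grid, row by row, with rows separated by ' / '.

9 79 64 14 / 54 24 39 49 / 34 44 59 29 / 69 19 4 74

Row 4 must total 166; the given cells sum to 92, so (4,4) = 74.
Column 1 must total 166; the given cells sum to 157, so (1,1) = 9.
From column 2, 166 − (79 + 24 + 19) gives (3,2) = 44.
The remaining cell in column 4 is (2,4) = 166 − 117 = 49.
Main diagonal needs 166; the known cells sum to 107, so (3,3) = 59.
From anti-diagonal, 166 − (14 + 44 + 69) gives (2,3) = 39.
The remaining cell in row 1 is (1,3) = 166 − 102 = 64.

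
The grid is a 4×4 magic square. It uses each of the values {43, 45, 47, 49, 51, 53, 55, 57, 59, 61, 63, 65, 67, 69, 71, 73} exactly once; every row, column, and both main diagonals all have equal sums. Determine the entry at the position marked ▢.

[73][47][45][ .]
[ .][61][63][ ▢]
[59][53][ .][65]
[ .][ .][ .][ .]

57

The 16 entries sum to 928, so each line sums to 928/4 = 232.
From row 1, 232 − (73 + 47 + 45) gives (1,4) = 67.
Row 3 needs 232; the known cells sum to 177, so (3,3) = 55.
Column 2: 47 + 61 + 53 + ? = 232, so (4,2) = 71.
Column 3: 45 + 63 + 55 + ? = 232, so (4,3) = 69.
The remaining cell in main diagonal is (4,4) = 232 − 189 = 43.
The remaining cell in anti-diagonal is (4,1) = 232 − 183 = 49.
Using column 1: 73 + 59 + 49 + ? → (2,1) = 232 − 181 = 51.
Column 4 needs 232; the known cells sum to 175, so (2,4) = 57.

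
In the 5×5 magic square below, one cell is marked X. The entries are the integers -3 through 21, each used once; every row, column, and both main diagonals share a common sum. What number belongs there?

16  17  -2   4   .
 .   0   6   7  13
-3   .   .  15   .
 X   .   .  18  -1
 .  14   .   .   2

The entries are -3 through 21, which sum to 225, so each line sums to 225/5 = 45.
Row 1: 16 + 17 + (-2) + 4 + ? = 45, so (1,5) = 10.
From row 2, 45 − (0 + 6 + 7 + 13) gives (2,1) = 19.
Column 4 must total 45; the given cells sum to 44, so (5,4) = 1.
Column 5 must total 45; the given cells sum to 24, so (3,5) = 21.
From main diagonal, 45 − (16 + 0 + 18 + 2) gives (3,3) = 9.
Row 3: -3 + 9 + 15 + 21 + ? = 45, so (3,2) = 3.
From column 2, 45 − (17 + 0 + 3 + 14) gives (4,2) = 11.
Anti-diagonal needs 45; the known cells sum to 37, so (5,1) = 8.
Using row 5: 8 + 14 + 1 + 2 + ? → (5,3) = 45 − 25 = 20.
Column 1 must total 45; the given cells sum to 40, so (4,1) = 5.

5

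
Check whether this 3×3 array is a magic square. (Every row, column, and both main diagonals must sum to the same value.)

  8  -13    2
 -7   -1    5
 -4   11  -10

Yes

Row 1: 8 + (-13) + 2 = -3.
Row 2: -7 + (-1) + 5 = -3.
Row 3: -4 + 11 + (-10) = -3.
Column 1: 8 + (-7) + (-4) = -3.
Column 2: -13 + (-1) + 11 = -3.
Column 3: 2 + 5 + (-10) = -3.
Main diagonal: 8 + (-1) + (-10) = -3.
Anti-diagonal: 2 + (-1) + (-4) = -3.
All lines sum to -3.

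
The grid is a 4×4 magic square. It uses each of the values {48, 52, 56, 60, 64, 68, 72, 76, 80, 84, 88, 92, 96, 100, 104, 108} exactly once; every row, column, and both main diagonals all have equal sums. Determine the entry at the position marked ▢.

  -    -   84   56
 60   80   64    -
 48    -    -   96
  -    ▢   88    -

The 16 entries sum to 1248, so each line sums to 1248/4 = 312.
Row 2 must total 312; the given cells sum to 204, so (2,4) = 108.
Using column 3: 84 + 64 + 88 + ? → (3,3) = 312 − 236 = 76.
Column 4: 56 + 108 + 96 + ? = 312, so (4,4) = 52.
The remaining cell in main diagonal is (1,1) = 312 − 208 = 104.
From row 1, 312 − (104 + 84 + 56) gives (1,2) = 68.
Row 3: 48 + 76 + 96 + ? = 312, so (3,2) = 92.
From column 1, 312 − (104 + 60 + 48) gives (4,1) = 100.
Column 2: 68 + 80 + 92 + ? = 312, so (4,2) = 72.

72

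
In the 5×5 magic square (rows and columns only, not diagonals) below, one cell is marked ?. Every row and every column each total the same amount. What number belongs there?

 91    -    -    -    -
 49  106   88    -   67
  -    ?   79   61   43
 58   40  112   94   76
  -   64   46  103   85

97

Row 4 is complete and sums to 380; that is the magic constant.
From row 2, 380 − (49 + 106 + 88 + 67) gives (2,4) = 70.
Row 5 must total 380; the given cells sum to 298, so (5,1) = 82.
Column 1: 91 + 49 + 58 + 82 + ? = 380, so (3,1) = 100.
Column 3: 88 + 79 + 112 + 46 + ? = 380, so (1,3) = 55.
Column 4 needs 380; the known cells sum to 328, so (1,4) = 52.
The remaining cell in column 5 is (1,5) = 380 − 271 = 109.
Row 1 must total 380; the given cells sum to 307, so (1,2) = 73.
Row 3: 100 + 79 + 61 + 43 + ? = 380, so (3,2) = 97.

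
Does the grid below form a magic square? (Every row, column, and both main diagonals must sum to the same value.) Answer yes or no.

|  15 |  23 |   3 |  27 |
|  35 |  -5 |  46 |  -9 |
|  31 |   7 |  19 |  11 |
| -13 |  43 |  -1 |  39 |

No — row 2 sums to 67 but column 1 sums to 68.

Row 1: 15 + 23 + 3 + 27 = 68.
Row 2: 35 + (-5) + 46 + (-9) = 67.
Row 3: 31 + 7 + 19 + 11 = 68.
Row 4: -13 + 43 + (-1) + 39 = 68.
Column 1: 15 + 35 + 31 + (-13) = 68.
Column 2: 23 + (-5) + 7 + 43 = 68.
Column 3: 3 + 46 + 19 + (-1) = 67.
Column 4: 27 + (-9) + 11 + 39 = 68.
Main diagonal: 15 + (-5) + 19 + 39 = 68.
Anti-diagonal: 27 + 46 + 7 + (-13) = 67.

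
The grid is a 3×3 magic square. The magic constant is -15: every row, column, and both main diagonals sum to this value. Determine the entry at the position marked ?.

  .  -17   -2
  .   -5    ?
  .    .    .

Row 1 needs -15; the known cells sum to -19, so (1,1) = 4.
The remaining cell in column 2 is (3,2) = -15 − (-22) = 7.
Main diagonal needs -15; the known cells sum to -1, so (3,3) = -14.
Anti-diagonal must total -15; the given cells sum to -7, so (3,1) = -8.
Column 1 needs -15; the known cells sum to -4, so (2,1) = -11.
The remaining cell in column 3 is (2,3) = -15 − (-16) = 1.

1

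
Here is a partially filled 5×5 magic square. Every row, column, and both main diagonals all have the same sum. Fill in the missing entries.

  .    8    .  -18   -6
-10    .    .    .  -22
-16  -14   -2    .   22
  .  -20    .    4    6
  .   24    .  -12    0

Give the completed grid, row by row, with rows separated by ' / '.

Column 5 is already complete: -6 + -22 + 22 + 6 + 0 = 0, so that is the magic constant.
From row 3, 0 − (-16 + (-14) + (-2) + 22) gives (3,4) = 10.
Using column 2: 8 + (-14) + (-20) + 24 + ? → (2,2) = 0 − (-2) = 2.
Column 4 must total 0; the given cells sum to -16, so (2,4) = 16.
The remaining cell in main diagonal is (1,1) = 0 − 4 = -4.
Anti-diagonal needs 0; the known cells sum to -12, so (5,1) = 12.
The remaining cell in row 1 is (1,3) = 0 − (-20) = 20.
Row 2: -10 + 2 + 16 + (-22) + ? = 0, so (2,3) = 14.
Row 5 must total 0; the given cells sum to 24, so (5,3) = -24.
Column 1: -4 + (-10) + (-16) + 12 + ? = 0, so (4,1) = 18.
Column 3 needs 0; the known cells sum to 8, so (4,3) = -8.

-4 8 20 -18 -6 / -10 2 14 16 -22 / -16 -14 -2 10 22 / 18 -20 -8 4 6 / 12 24 -24 -12 0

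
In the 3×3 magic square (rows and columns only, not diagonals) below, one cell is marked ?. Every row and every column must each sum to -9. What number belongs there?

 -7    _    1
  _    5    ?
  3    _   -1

Row 1: -7 + 1 + ? = -9, so (1,2) = -3.
The remaining cell in row 3 is (3,2) = -9 − 2 = -11.
Column 1 needs -9; the known cells sum to -4, so (2,1) = -5.
Column 3: 1 + (-1) + ? = -9, so (2,3) = -9.

-9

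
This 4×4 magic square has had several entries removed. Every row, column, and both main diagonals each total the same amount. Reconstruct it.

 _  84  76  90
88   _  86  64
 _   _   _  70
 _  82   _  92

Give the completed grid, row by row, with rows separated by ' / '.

66 84 76 90 / 88 78 86 64 / 94 72 80 70 / 68 82 74 92

Column 4 is already complete: 90 + 64 + 70 + 92 = 316, so that is the magic constant.
The remaining cell in row 1 is (1,1) = 316 − 250 = 66.
Row 2 needs 316; the known cells sum to 238, so (2,2) = 78.
Column 2: 84 + 78 + 82 + ? = 316, so (3,2) = 72.
From main diagonal, 316 − (66 + 78 + 92) gives (3,3) = 80.
Anti-diagonal: 90 + 86 + 72 + ? = 316, so (4,1) = 68.
Row 3 needs 316; the known cells sum to 222, so (3,1) = 94.
From row 4, 316 − (68 + 82 + 92) gives (4,3) = 74.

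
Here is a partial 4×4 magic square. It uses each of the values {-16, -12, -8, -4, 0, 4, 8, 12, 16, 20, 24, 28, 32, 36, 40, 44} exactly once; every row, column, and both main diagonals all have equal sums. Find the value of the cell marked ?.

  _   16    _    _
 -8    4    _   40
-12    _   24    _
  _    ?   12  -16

The 16 entries sum to 224, so each line sums to 224/4 = 56.
Using row 2: -8 + 4 + 40 + ? → (2,3) = 56 − 36 = 20.
Column 3 needs 56; the known cells sum to 56, so (1,3) = 0.
Using main diagonal: 4 + 24 + (-16) + ? → (1,1) = 56 − 12 = 44.
Row 1: 44 + 16 + 0 + ? = 56, so (1,4) = -4.
From column 1, 56 − (44 + (-8) + (-12)) gives (4,1) = 32.
Column 4: -4 + 40 + (-16) + ? = 56, so (3,4) = 36.
Anti-diagonal needs 56; the known cells sum to 48, so (3,2) = 8.
From row 4, 56 − (32 + 12 + (-16)) gives (4,2) = 28.

28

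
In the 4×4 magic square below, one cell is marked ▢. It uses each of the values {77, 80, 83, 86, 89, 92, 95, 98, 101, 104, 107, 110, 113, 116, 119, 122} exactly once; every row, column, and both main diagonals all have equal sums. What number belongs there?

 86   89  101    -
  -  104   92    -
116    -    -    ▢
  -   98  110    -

The 16 entries sum to 1592, so each line sums to 1592/4 = 398.
Using row 1: 86 + 89 + 101 + ? → (1,4) = 398 − 276 = 122.
Column 2: 89 + 104 + 98 + ? = 398, so (3,2) = 107.
Column 3: 101 + 92 + 110 + ? = 398, so (3,3) = 95.
Main diagonal needs 398; the known cells sum to 285, so (4,4) = 113.
Anti-diagonal must total 398; the given cells sum to 321, so (4,1) = 77.
Row 3 must total 398; the given cells sum to 318, so (3,4) = 80.

80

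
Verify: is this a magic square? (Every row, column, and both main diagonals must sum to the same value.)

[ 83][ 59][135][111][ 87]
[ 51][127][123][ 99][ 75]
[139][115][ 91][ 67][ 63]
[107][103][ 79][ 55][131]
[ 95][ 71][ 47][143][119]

Row 1: 83 + 59 + 135 + 111 + 87 = 475.
Row 2: 51 + 127 + 123 + 99 + 75 = 475.
Row 3: 139 + 115 + 91 + 67 + 63 = 475.
Row 4: 107 + 103 + 79 + 55 + 131 = 475.
Row 5: 95 + 71 + 47 + 143 + 119 = 475.
Column 1: 83 + 51 + 139 + 107 + 95 = 475.
Column 2: 59 + 127 + 115 + 103 + 71 = 475.
Column 3: 135 + 123 + 91 + 79 + 47 = 475.
Column 4: 111 + 99 + 67 + 55 + 143 = 475.
Column 5: 87 + 75 + 63 + 131 + 119 = 475.
Main diagonal: 83 + 127 + 91 + 55 + 119 = 475.
Anti-diagonal: 87 + 99 + 91 + 103 + 95 = 475.
All lines sum to 475.

Yes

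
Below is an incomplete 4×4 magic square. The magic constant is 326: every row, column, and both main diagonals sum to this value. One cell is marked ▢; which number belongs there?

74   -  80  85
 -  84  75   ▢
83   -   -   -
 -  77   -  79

86

Row 1: 74 + 80 + 85 + ? = 326, so (1,2) = 87.
Column 2: 87 + 84 + 77 + ? = 326, so (3,2) = 78.
The remaining cell in main diagonal is (3,3) = 326 − 237 = 89.
From anti-diagonal, 326 − (85 + 75 + 78) gives (4,1) = 88.
Row 3 must total 326; the given cells sum to 250, so (3,4) = 76.
Row 4: 88 + 77 + 79 + ? = 326, so (4,3) = 82.
Column 1 needs 326; the known cells sum to 245, so (2,1) = 81.
Column 4 must total 326; the given cells sum to 240, so (2,4) = 86.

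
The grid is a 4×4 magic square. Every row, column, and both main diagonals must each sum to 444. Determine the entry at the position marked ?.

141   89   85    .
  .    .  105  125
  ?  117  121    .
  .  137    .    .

Using row 1: 141 + 89 + 85 + ? → (1,4) = 444 − 315 = 129.
The remaining cell in column 2 is (2,2) = 444 − 343 = 101.
Using column 3: 85 + 105 + 121 + ? → (4,3) = 444 − 311 = 133.
Using main diagonal: 141 + 101 + 121 + ? → (4,4) = 444 − 363 = 81.
The remaining cell in anti-diagonal is (4,1) = 444 − 351 = 93.
The remaining cell in row 2 is (2,1) = 444 − 331 = 113.
The remaining cell in column 1 is (3,1) = 444 − 347 = 97.

97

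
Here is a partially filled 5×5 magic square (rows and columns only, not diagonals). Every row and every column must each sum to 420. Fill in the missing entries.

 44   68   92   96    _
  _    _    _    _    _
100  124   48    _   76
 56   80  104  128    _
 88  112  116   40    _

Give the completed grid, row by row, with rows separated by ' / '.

44 68 92 96 120 / 132 36 60 84 108 / 100 124 48 72 76 / 56 80 104 128 52 / 88 112 116 40 64

Using row 1: 44 + 68 + 92 + 96 + ? → (1,5) = 420 − 300 = 120.
Row 3: 100 + 124 + 48 + 76 + ? = 420, so (3,4) = 72.
The remaining cell in row 4 is (4,5) = 420 − 368 = 52.
Row 5: 88 + 112 + 116 + 40 + ? = 420, so (5,5) = 64.
Using column 1: 44 + 100 + 56 + 88 + ? → (2,1) = 420 − 288 = 132.
From column 2, 420 − (68 + 124 + 80 + 112) gives (2,2) = 36.
Using column 3: 92 + 48 + 104 + 116 + ? → (2,3) = 420 − 360 = 60.
Using column 4: 96 + 72 + 128 + 40 + ? → (2,4) = 420 − 336 = 84.
Using column 5: 120 + 76 + 52 + 64 + ? → (2,5) = 420 − 312 = 108.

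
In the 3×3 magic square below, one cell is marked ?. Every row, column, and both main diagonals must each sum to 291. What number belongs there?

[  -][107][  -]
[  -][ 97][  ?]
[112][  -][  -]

117

From column 2, 291 − (107 + 97) gives (3,2) = 87.
From anti-diagonal, 291 − (97 + 112) gives (1,3) = 82.
The remaining cell in row 1 is (1,1) = 291 − 189 = 102.
Row 3 must total 291; the given cells sum to 199, so (3,3) = 92.
The remaining cell in column 1 is (2,1) = 291 − 214 = 77.
Column 3 must total 291; the given cells sum to 174, so (2,3) = 117.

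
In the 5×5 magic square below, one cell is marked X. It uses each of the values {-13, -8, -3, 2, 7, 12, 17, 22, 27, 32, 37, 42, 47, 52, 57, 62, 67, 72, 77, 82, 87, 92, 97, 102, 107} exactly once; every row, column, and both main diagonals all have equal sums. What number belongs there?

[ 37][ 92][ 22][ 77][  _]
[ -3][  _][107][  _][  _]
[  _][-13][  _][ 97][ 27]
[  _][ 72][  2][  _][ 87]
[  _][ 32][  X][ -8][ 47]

The 25 entries sum to 1175, so each line sums to 1175/5 = 235.
Row 1 must total 235; the given cells sum to 228, so (1,5) = 7.
The remaining cell in column 2 is (2,2) = 235 − 183 = 52.
Column 5 must total 235; the given cells sum to 168, so (2,5) = 67.
Using row 2: -3 + 52 + 107 + 67 + ? → (2,4) = 235 − 223 = 12.
Column 4 needs 235; the known cells sum to 178, so (4,4) = 57.
Main diagonal: 37 + 52 + 57 + 47 + ? = 235, so (3,3) = 42.
Anti-diagonal: 7 + 12 + 42 + 72 + ? = 235, so (5,1) = 102.
Row 3: -13 + 42 + 97 + 27 + ? = 235, so (3,1) = 82.
Row 4: 72 + 2 + 57 + 87 + ? = 235, so (4,1) = 17.
Row 5: 102 + 32 + (-8) + 47 + ? = 235, so (5,3) = 62.

62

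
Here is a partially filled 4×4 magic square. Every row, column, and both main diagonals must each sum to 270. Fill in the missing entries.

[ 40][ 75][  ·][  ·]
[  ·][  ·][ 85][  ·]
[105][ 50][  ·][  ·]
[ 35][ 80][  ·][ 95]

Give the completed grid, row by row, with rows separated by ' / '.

Using row 4: 35 + 80 + 95 + ? → (4,3) = 270 − 210 = 60.
The remaining cell in column 1 is (2,1) = 270 − 180 = 90.
The remaining cell in column 2 is (2,2) = 270 − 205 = 65.
Using main diagonal: 40 + 65 + 95 + ? → (3,3) = 270 − 200 = 70.
From anti-diagonal, 270 − (85 + 50 + 35) gives (1,4) = 100.
Row 1 must total 270; the given cells sum to 215, so (1,3) = 55.
The remaining cell in row 2 is (2,4) = 270 − 240 = 30.
From row 3, 270 − (105 + 50 + 70) gives (3,4) = 45.

40 75 55 100 / 90 65 85 30 / 105 50 70 45 / 35 80 60 95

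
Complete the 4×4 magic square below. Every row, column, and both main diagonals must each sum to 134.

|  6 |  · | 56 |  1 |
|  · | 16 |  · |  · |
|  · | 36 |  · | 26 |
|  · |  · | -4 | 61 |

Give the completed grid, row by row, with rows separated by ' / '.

6 71 56 1 / 41 16 31 46 / 21 36 51 26 / 66 11 -4 61

From row 1, 134 − (6 + 56 + 1) gives (1,2) = 71.
Column 2 needs 134; the known cells sum to 123, so (4,2) = 11.
The remaining cell in column 4 is (2,4) = 134 − 88 = 46.
From main diagonal, 134 − (6 + 16 + 61) gives (3,3) = 51.
Row 3: 36 + 51 + 26 + ? = 134, so (3,1) = 21.
Row 4 needs 134; the known cells sum to 68, so (4,1) = 66.
The remaining cell in column 1 is (2,1) = 134 − 93 = 41.
Using column 3: 56 + 51 + (-4) + ? → (2,3) = 134 − 103 = 31.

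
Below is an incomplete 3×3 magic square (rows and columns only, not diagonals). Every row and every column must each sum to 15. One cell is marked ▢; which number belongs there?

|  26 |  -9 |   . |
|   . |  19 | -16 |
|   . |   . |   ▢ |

33

The remaining cell in row 1 is (1,3) = 15 − 17 = -2.
Using row 2: 19 + (-16) + ? → (2,1) = 15 − 3 = 12.
From column 1, 15 − (26 + 12) gives (3,1) = -23.
Using column 2: -9 + 19 + ? → (3,2) = 15 − 10 = 5.
Using column 3: -2 + (-16) + ? → (3,3) = 15 − (-18) = 33.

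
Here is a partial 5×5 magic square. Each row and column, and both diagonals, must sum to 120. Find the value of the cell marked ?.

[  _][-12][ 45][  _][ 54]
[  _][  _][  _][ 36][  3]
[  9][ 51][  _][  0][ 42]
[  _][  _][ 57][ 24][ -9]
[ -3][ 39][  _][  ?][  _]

From row 3, 120 − (9 + 51 + 0 + 42) gives (3,3) = 18.
The remaining cell in column 5 is (5,5) = 120 − 90 = 30.
Anti-diagonal: 54 + 36 + 18 + (-3) + ? = 120, so (4,2) = 15.
Using row 4: 15 + 57 + 24 + (-9) + ? → (4,1) = 120 − 87 = 33.
From column 2, 120 − (-12 + 51 + 15 + 39) gives (2,2) = 27.
The remaining cell in main diagonal is (1,1) = 120 − 99 = 21.
Row 1: 21 + (-12) + 45 + 54 + ? = 120, so (1,4) = 12.
Column 1: 21 + 9 + 33 + (-3) + ? = 120, so (2,1) = 60.
Using column 4: 12 + 36 + 0 + 24 + ? → (5,4) = 120 − 72 = 48.

48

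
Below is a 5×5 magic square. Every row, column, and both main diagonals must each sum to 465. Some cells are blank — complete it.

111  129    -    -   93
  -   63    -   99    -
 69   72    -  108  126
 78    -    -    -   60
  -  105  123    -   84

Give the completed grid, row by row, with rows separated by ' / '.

Row 3 needs 465; the known cells sum to 375, so (3,3) = 90.
Column 2: 129 + 63 + 72 + 105 + ? = 465, so (4,2) = 96.
From column 5, 465 − (93 + 126 + 60 + 84) gives (2,5) = 102.
Main diagonal: 111 + 63 + 90 + 84 + ? = 465, so (4,4) = 117.
From anti-diagonal, 465 − (93 + 99 + 90 + 96) gives (5,1) = 87.
Using row 4: 78 + 96 + 117 + 60 + ? → (4,3) = 465 − 351 = 114.
Row 5 must total 465; the given cells sum to 399, so (5,4) = 66.
Column 1 needs 465; the known cells sum to 345, so (2,1) = 120.
Column 4: 99 + 108 + 117 + 66 + ? = 465, so (1,4) = 75.
Row 1: 111 + 129 + 75 + 93 + ? = 465, so (1,3) = 57.
From row 2, 465 − (120 + 63 + 99 + 102) gives (2,3) = 81.

111 129 57 75 93 / 120 63 81 99 102 / 69 72 90 108 126 / 78 96 114 117 60 / 87 105 123 66 84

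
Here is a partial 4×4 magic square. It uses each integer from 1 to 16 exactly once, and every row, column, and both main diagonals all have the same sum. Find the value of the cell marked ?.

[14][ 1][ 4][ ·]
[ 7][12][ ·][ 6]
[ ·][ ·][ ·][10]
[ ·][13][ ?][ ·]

The entries are 1 through 16, which sum to 136, so each line sums to 136/4 = 34.
Row 1: 14 + 1 + 4 + ? = 34, so (1,4) = 15.
From row 2, 34 − (7 + 12 + 6) gives (2,3) = 9.
Column 2 must total 34; the given cells sum to 26, so (3,2) = 8.
Column 4 needs 34; the known cells sum to 31, so (4,4) = 3.
From main diagonal, 34 − (14 + 12 + 3) gives (3,3) = 5.
Anti-diagonal: 15 + 9 + 8 + ? = 34, so (4,1) = 2.
Row 3: 8 + 5 + 10 + ? = 34, so (3,1) = 11.
Row 4 must total 34; the given cells sum to 18, so (4,3) = 16.

16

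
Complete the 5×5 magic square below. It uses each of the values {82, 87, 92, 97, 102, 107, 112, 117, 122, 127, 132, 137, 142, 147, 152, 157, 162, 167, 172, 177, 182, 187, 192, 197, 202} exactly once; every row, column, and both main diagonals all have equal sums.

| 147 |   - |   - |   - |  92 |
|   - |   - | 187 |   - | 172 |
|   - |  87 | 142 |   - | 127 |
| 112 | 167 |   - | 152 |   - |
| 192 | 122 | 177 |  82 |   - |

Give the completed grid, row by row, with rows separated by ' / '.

147 202 107 162 92 / 102 132 187 117 172 / 157 87 142 197 127 / 112 167 97 152 182 / 192 122 177 82 137

The 25 entries sum to 3550, so each line sums to 3550/5 = 710.
Using row 5: 192 + 122 + 177 + 82 + ? → (5,5) = 710 − 573 = 137.
Column 5: 92 + 172 + 127 + 137 + ? = 710, so (4,5) = 182.
Main diagonal needs 710; the known cells sum to 578, so (2,2) = 132.
Anti-diagonal: 92 + 142 + 167 + 192 + ? = 710, so (2,4) = 117.
The remaining cell in row 2 is (2,1) = 710 − 608 = 102.
The remaining cell in row 4 is (4,3) = 710 − 613 = 97.
Column 1 must total 710; the given cells sum to 553, so (3,1) = 157.
Column 2: 132 + 87 + 167 + 122 + ? = 710, so (1,2) = 202.
Column 3: 187 + 142 + 97 + 177 + ? = 710, so (1,3) = 107.
Row 1 must total 710; the given cells sum to 548, so (1,4) = 162.
From row 3, 710 − (157 + 87 + 142 + 127) gives (3,4) = 197.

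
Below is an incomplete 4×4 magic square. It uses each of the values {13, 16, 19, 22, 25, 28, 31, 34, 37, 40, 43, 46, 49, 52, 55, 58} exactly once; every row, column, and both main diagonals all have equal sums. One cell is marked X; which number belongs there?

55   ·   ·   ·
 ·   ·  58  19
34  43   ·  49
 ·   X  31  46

52

The 16 entries sum to 568, so each line sums to 568/4 = 142.
Row 3 needs 142; the known cells sum to 126, so (3,3) = 16.
Column 3 needs 142; the known cells sum to 105, so (1,3) = 37.
Using column 4: 19 + 49 + 46 + ? → (1,4) = 142 − 114 = 28.
From main diagonal, 142 − (55 + 16 + 46) gives (2,2) = 25.
The remaining cell in anti-diagonal is (4,1) = 142 − 129 = 13.
The remaining cell in row 1 is (1,2) = 142 − 120 = 22.
Row 2 needs 142; the known cells sum to 102, so (2,1) = 40.
Using row 4: 13 + 31 + 46 + ? → (4,2) = 142 − 90 = 52.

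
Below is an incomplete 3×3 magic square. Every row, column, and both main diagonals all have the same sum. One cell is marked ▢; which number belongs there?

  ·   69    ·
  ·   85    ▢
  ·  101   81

Column 2 is complete and sums to 255; that is the magic constant.
The remaining cell in row 3 is (3,1) = 255 − 182 = 73.
Main diagonal must total 255; the given cells sum to 166, so (1,1) = 89.
Using anti-diagonal: 85 + 73 + ? → (1,3) = 255 − 158 = 97.
The remaining cell in column 1 is (2,1) = 255 − 162 = 93.
Column 3: 97 + 81 + ? = 255, so (2,3) = 77.

77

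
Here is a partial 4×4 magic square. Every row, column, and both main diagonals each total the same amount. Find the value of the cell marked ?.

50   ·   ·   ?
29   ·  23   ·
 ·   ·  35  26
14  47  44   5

41

Row 4 is complete and sums to 110; that is the magic constant.
Column 1 must total 110; the given cells sum to 93, so (3,1) = 17.
Using column 3: 23 + 35 + 44 + ? → (1,3) = 110 − 102 = 8.
Main diagonal needs 110; the known cells sum to 90, so (2,2) = 20.
Row 2 needs 110; the known cells sum to 72, so (2,4) = 38.
The remaining cell in row 3 is (3,2) = 110 − 78 = 32.
Column 2: 20 + 32 + 47 + ? = 110, so (1,2) = 11.
Using column 4: 38 + 26 + 5 + ? → (1,4) = 110 − 69 = 41.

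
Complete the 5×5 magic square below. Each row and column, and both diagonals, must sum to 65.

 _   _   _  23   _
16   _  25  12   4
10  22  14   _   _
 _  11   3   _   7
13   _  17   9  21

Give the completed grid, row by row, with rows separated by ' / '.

2 19 6 23 15 / 16 8 25 12 4 / 10 22 14 1 18 / 24 11 3 20 7 / 13 5 17 9 21

From row 2, 65 − (16 + 25 + 12 + 4) gives (2,2) = 8.
From row 5, 65 − (13 + 17 + 9 + 21) gives (5,2) = 5.
The remaining cell in column 2 is (1,2) = 65 − 46 = 19.
From column 3, 65 − (25 + 14 + 3 + 17) gives (1,3) = 6.
The remaining cell in anti-diagonal is (1,5) = 65 − 50 = 15.
Row 1 needs 65; the known cells sum to 63, so (1,1) = 2.
Column 1 must total 65; the given cells sum to 41, so (4,1) = 24.
Column 5: 15 + 4 + 7 + 21 + ? = 65, so (3,5) = 18.
Main diagonal needs 65; the known cells sum to 45, so (4,4) = 20.
Row 3 needs 65; the known cells sum to 64, so (3,4) = 1.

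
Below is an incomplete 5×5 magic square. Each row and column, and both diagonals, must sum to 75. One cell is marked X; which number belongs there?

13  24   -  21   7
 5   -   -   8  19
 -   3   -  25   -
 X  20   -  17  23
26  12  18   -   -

9

Using row 1: 13 + 24 + 21 + 7 + ? → (1,3) = 75 − 65 = 10.
The remaining cell in column 2 is (2,2) = 75 − 59 = 16.
Using column 4: 21 + 8 + 25 + 17 + ? → (5,4) = 75 − 71 = 4.
Anti-diagonal: 7 + 8 + 20 + 26 + ? = 75, so (3,3) = 14.
Using row 2: 5 + 16 + 8 + 19 + ? → (2,3) = 75 − 48 = 27.
Row 5 needs 75; the known cells sum to 60, so (5,5) = 15.
Column 3: 10 + 27 + 14 + 18 + ? = 75, so (4,3) = 6.
The remaining cell in column 5 is (3,5) = 75 − 64 = 11.
Row 3 needs 75; the known cells sum to 53, so (3,1) = 22.
Row 4 must total 75; the given cells sum to 66, so (4,1) = 9.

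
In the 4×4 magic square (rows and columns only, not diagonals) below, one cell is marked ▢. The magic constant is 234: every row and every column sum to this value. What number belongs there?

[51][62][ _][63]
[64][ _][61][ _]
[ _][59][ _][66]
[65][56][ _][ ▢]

Using row 1: 51 + 62 + 63 + ? → (1,3) = 234 − 176 = 58.
Column 1: 51 + 64 + 65 + ? = 234, so (3,1) = 54.
Column 2 needs 234; the known cells sum to 177, so (2,2) = 57.
From row 2, 234 − (64 + 57 + 61) gives (2,4) = 52.
From row 3, 234 − (54 + 59 + 66) gives (3,3) = 55.
Column 3 needs 234; the known cells sum to 174, so (4,3) = 60.
From column 4, 234 − (63 + 52 + 66) gives (4,4) = 53.

53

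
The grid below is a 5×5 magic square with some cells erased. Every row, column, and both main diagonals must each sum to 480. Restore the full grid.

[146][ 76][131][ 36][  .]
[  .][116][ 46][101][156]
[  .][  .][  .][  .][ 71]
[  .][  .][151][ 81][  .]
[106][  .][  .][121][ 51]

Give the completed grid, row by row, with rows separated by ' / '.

146 76 131 36 91 / 61 116 46 101 156 / 126 56 86 141 71 / 41 96 151 81 111 / 106 136 66 121 51

Row 1: 146 + 76 + 131 + 36 + ? = 480, so (1,5) = 91.
Row 2 must total 480; the given cells sum to 419, so (2,1) = 61.
Column 4 needs 480; the known cells sum to 339, so (3,4) = 141.
From column 5, 480 − (91 + 156 + 71 + 51) gives (4,5) = 111.
Main diagonal must total 480; the given cells sum to 394, so (3,3) = 86.
Using anti-diagonal: 91 + 101 + 86 + 106 + ? → (4,2) = 480 − 384 = 96.
Row 4: 96 + 151 + 81 + 111 + ? = 480, so (4,1) = 41.
Using column 1: 146 + 61 + 41 + 106 + ? → (3,1) = 480 − 354 = 126.
Column 3 needs 480; the known cells sum to 414, so (5,3) = 66.
From row 3, 480 − (126 + 86 + 141 + 71) gives (3,2) = 56.
Row 5: 106 + 66 + 121 + 51 + ? = 480, so (5,2) = 136.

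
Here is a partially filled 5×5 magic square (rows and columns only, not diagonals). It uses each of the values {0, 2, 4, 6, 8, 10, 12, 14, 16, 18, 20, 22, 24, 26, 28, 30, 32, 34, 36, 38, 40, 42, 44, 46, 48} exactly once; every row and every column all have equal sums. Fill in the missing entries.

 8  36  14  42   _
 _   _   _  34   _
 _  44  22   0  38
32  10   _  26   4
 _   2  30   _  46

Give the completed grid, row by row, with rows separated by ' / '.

The 25 entries sum to 600, so each line sums to 600/5 = 120.
The remaining cell in row 1 is (1,5) = 120 − 100 = 20.
Row 3 must total 120; the given cells sum to 104, so (3,1) = 16.
Row 4 must total 120; the given cells sum to 72, so (4,3) = 48.
From column 2, 120 − (36 + 44 + 10 + 2) gives (2,2) = 28.
Column 3: 14 + 22 + 48 + 30 + ? = 120, so (2,3) = 6.
Column 4: 42 + 34 + 0 + 26 + ? = 120, so (5,4) = 18.
The remaining cell in column 5 is (2,5) = 120 − 108 = 12.
Row 2 must total 120; the given cells sum to 80, so (2,1) = 40.
From row 5, 120 − (2 + 30 + 18 + 46) gives (5,1) = 24.

8 36 14 42 20 / 40 28 6 34 12 / 16 44 22 0 38 / 32 10 48 26 4 / 24 2 30 18 46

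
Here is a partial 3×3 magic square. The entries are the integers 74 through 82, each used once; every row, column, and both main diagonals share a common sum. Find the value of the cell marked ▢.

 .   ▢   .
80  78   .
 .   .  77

74

The entries are 74 through 82, which sum to 702, so each line sums to 702/3 = 234.
Row 2 must total 234; the given cells sum to 158, so (2,3) = 76.
Column 3 must total 234; the given cells sum to 153, so (1,3) = 81.
The remaining cell in main diagonal is (1,1) = 234 − 155 = 79.
Using anti-diagonal: 81 + 78 + ? → (3,1) = 234 − 159 = 75.
Row 1 must total 234; the given cells sum to 160, so (1,2) = 74.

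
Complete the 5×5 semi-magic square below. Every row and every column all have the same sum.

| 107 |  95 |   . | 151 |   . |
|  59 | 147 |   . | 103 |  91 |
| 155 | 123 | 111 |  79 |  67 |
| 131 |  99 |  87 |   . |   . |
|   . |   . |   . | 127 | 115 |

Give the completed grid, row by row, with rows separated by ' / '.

Row 3 is already complete: 155 + 123 + 111 + 79 + 67 = 535, so that is the magic constant.
Row 2 needs 535; the known cells sum to 400, so (2,3) = 135.
The remaining cell in column 1 is (5,1) = 535 − 452 = 83.
From column 2, 535 − (95 + 147 + 123 + 99) gives (5,2) = 71.
The remaining cell in column 4 is (4,4) = 535 − 460 = 75.
The remaining cell in row 4 is (4,5) = 535 − 392 = 143.
Using row 5: 83 + 71 + 127 + 115 + ? → (5,3) = 535 − 396 = 139.
Column 3 needs 535; the known cells sum to 472, so (1,3) = 63.
Column 5: 91 + 67 + 143 + 115 + ? = 535, so (1,5) = 119.

107 95 63 151 119 / 59 147 135 103 91 / 155 123 111 79 67 / 131 99 87 75 143 / 83 71 139 127 115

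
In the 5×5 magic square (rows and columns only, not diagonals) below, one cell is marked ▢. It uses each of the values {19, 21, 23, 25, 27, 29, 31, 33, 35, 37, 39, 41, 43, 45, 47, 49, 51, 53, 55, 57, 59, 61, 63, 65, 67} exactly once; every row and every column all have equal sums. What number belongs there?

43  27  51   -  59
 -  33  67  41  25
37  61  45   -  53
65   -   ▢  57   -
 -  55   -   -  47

The 25 entries sum to 1075, so each line sums to 1075/5 = 215.
Using row 1: 43 + 27 + 51 + 59 + ? → (1,4) = 215 − 180 = 35.
Row 2: 33 + 67 + 41 + 25 + ? = 215, so (2,1) = 49.
Row 3 needs 215; the known cells sum to 196, so (3,4) = 19.
Column 1 must total 215; the given cells sum to 194, so (5,1) = 21.
From column 2, 215 − (27 + 33 + 61 + 55) gives (4,2) = 39.
The remaining cell in column 4 is (5,4) = 215 − 152 = 63.
Column 5 needs 215; the known cells sum to 184, so (4,5) = 31.
Using row 4: 65 + 39 + 57 + 31 + ? → (4,3) = 215 − 192 = 23.

23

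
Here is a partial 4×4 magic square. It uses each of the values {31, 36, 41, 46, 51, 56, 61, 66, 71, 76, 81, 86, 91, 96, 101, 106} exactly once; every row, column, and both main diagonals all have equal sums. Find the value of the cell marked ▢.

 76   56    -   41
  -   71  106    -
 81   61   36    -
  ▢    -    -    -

66

The 16 entries sum to 1096, so each line sums to 1096/4 = 274.
Row 1: 76 + 56 + 41 + ? = 274, so (1,3) = 101.
From row 3, 274 − (81 + 61 + 36) gives (3,4) = 96.
Column 2: 56 + 71 + 61 + ? = 274, so (4,2) = 86.
Column 3 needs 274; the known cells sum to 243, so (4,3) = 31.
Main diagonal must total 274; the given cells sum to 183, so (4,4) = 91.
From anti-diagonal, 274 − (41 + 106 + 61) gives (4,1) = 66.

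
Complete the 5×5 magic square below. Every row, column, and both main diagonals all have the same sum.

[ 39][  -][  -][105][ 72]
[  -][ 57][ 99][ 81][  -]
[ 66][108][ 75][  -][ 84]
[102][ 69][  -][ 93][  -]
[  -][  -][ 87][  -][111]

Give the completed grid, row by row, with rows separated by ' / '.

39 96 63 105 72 / 90 57 99 81 48 / 66 108 75 42 84 / 102 69 51 93 60 / 78 45 87 54 111

Main diagonal is already complete: 39 + 57 + 75 + 93 + 111 = 375, so that is the magic constant.
The remaining cell in row 3 is (3,4) = 375 − 333 = 42.
From column 4, 375 − (105 + 81 + 42 + 93) gives (5,4) = 54.
Using anti-diagonal: 72 + 81 + 75 + 69 + ? → (5,1) = 375 − 297 = 78.
The remaining cell in row 5 is (5,2) = 375 − 330 = 45.
Column 1 needs 375; the known cells sum to 285, so (2,1) = 90.
Column 2 must total 375; the given cells sum to 279, so (1,2) = 96.
Row 1: 39 + 96 + 105 + 72 + ? = 375, so (1,3) = 63.
From row 2, 375 − (90 + 57 + 99 + 81) gives (2,5) = 48.
Column 3 needs 375; the known cells sum to 324, so (4,3) = 51.
From column 5, 375 − (72 + 48 + 84 + 111) gives (4,5) = 60.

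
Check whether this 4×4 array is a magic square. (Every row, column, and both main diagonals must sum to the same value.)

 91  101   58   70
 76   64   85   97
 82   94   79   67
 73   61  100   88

Row 1: 91 + 101 + 58 + 70 = 320.
Row 2: 76 + 64 + 85 + 97 = 322.
Row 3: 82 + 94 + 79 + 67 = 322.
Row 4: 73 + 61 + 100 + 88 = 322.
Column 1: 91 + 76 + 82 + 73 = 322.
Column 2: 101 + 64 + 94 + 61 = 320.
Column 3: 58 + 85 + 79 + 100 = 322.
Column 4: 70 + 97 + 67 + 88 = 322.
Main diagonal: 91 + 64 + 79 + 88 = 322.
Anti-diagonal: 70 + 85 + 94 + 73 = 322.

No — row 1 sums to 320 but row 3 sums to 322.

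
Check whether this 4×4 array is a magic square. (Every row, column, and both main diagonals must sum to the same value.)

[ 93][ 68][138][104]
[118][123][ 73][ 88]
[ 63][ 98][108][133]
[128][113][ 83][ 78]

Row 1: 93 + 68 + 138 + 104 = 403.
Row 2: 118 + 123 + 73 + 88 = 402.
Row 3: 63 + 98 + 108 + 133 = 402.
Row 4: 128 + 113 + 83 + 78 = 402.
Column 1: 93 + 118 + 63 + 128 = 402.
Column 2: 68 + 123 + 98 + 113 = 402.
Column 3: 138 + 73 + 108 + 83 = 402.
Column 4: 104 + 88 + 133 + 78 = 403.
Main diagonal: 93 + 123 + 108 + 78 = 402.
Anti-diagonal: 104 + 73 + 98 + 128 = 403.

No — row 3 sums to 402 but column 4 sums to 403.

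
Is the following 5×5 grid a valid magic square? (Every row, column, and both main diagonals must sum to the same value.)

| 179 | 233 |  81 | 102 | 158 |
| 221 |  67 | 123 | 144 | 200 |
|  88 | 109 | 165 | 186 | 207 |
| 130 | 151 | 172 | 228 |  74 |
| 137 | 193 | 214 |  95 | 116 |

Row 1: 179 + 233 + 81 + 102 + 158 = 753.
Row 2: 221 + 67 + 123 + 144 + 200 = 755.
Row 3: 88 + 109 + 165 + 186 + 207 = 755.
Row 4: 130 + 151 + 172 + 228 + 74 = 755.
Row 5: 137 + 193 + 214 + 95 + 116 = 755.
Column 1: 179 + 221 + 88 + 130 + 137 = 755.
Column 2: 233 + 67 + 109 + 151 + 193 = 753.
Column 3: 81 + 123 + 165 + 172 + 214 = 755.
Column 4: 102 + 144 + 186 + 228 + 95 = 755.
Column 5: 158 + 200 + 207 + 74 + 116 = 755.
Main diagonal: 179 + 67 + 165 + 228 + 116 = 755.
Anti-diagonal: 158 + 144 + 165 + 151 + 137 = 755.

No — anti-diagonal sums to 755 but column 2 sums to 753.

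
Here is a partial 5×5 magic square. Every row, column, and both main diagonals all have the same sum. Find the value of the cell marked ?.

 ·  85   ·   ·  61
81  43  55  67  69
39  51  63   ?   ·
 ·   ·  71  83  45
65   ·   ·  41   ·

75

Row 2 is complete and sums to 315; that is the magic constant.
From anti-diagonal, 315 − (61 + 67 + 63 + 65) gives (4,2) = 59.
Using row 4: 59 + 71 + 83 + 45 + ? → (4,1) = 315 − 258 = 57.
From column 1, 315 − (81 + 39 + 57 + 65) gives (1,1) = 73.
Using column 2: 85 + 43 + 51 + 59 + ? → (5,2) = 315 − 238 = 77.
From main diagonal, 315 − (73 + 43 + 63 + 83) gives (5,5) = 53.
Row 5 needs 315; the known cells sum to 236, so (5,3) = 79.
Column 3 must total 315; the given cells sum to 268, so (1,3) = 47.
Column 5 needs 315; the known cells sum to 228, so (3,5) = 87.
Row 1 needs 315; the known cells sum to 266, so (1,4) = 49.
From row 3, 315 − (39 + 51 + 63 + 87) gives (3,4) = 75.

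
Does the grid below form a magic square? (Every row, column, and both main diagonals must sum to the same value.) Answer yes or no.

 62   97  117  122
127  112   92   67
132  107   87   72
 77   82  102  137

Yes

Row 1: 62 + 97 + 117 + 122 = 398.
Row 2: 127 + 112 + 92 + 67 = 398.
Row 3: 132 + 107 + 87 + 72 = 398.
Row 4: 77 + 82 + 102 + 137 = 398.
Column 1: 62 + 127 + 132 + 77 = 398.
Column 2: 97 + 112 + 107 + 82 = 398.
Column 3: 117 + 92 + 87 + 102 = 398.
Column 4: 122 + 67 + 72 + 137 = 398.
Main diagonal: 62 + 112 + 87 + 137 = 398.
Anti-diagonal: 122 + 92 + 107 + 77 = 398.
All lines sum to 398.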